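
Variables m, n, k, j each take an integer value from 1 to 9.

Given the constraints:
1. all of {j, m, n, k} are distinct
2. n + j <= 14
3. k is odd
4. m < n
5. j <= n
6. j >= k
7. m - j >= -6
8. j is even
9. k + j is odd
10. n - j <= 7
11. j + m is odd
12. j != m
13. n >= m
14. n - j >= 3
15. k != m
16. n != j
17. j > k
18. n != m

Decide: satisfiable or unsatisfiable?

Take m = 1, n = 9, k = 3, j = 4. Then constraint 2: n + j = 13; constraint 7: m - j = -3; constraint 10: n - j = 5, and every other listed constraint is also met.

Satisfiable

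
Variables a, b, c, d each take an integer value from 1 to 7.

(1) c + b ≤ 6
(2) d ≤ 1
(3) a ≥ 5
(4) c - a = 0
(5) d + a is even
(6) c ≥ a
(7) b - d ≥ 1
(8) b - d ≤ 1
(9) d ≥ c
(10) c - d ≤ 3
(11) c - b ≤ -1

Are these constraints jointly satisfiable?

From constraints 3 and 6: c ≥ a and a ≥ 5, so c ≥ 5. From constraints 2 and 9: c ≤ d and d ≤ 1, so c ≤ 1. But 1 < 5, so no value of c works.

Unsatisfiable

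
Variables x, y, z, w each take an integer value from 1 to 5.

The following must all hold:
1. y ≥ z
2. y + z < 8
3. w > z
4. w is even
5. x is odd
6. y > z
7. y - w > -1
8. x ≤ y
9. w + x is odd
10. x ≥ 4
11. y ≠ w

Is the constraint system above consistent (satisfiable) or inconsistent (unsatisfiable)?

One satisfying assignment is x = 5, y = 5, z = 1, w = 4.
For the less obvious constraints — constraint 2: y + z = 6; constraint 7: y - w = 1 — and the others hold by inspection.

Satisfiable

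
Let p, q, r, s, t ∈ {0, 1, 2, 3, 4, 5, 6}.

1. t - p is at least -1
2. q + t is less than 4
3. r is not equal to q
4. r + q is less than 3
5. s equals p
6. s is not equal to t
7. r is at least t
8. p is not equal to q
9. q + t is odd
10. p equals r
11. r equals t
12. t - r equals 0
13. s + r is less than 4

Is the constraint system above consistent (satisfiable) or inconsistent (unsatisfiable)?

Unsatisfiable

From constraints 5, 10, and 11, s = p = r = t, so s = t. But constraint 6 says s ≠ t. Contradiction.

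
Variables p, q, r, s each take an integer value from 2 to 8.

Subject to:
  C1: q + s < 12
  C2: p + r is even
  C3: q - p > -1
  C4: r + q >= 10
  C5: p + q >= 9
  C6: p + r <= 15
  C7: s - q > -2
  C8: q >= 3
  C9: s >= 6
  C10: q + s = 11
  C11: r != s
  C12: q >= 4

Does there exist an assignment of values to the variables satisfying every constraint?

Satisfiable

The assignment p = 4, q = 5, r = 8, s = 6 works:
  constraint 1 holds since q + s = 11.
  constraint 3 holds since q - p = 1.
  constraint 4 holds since r + q = 13.
The rest check out directly.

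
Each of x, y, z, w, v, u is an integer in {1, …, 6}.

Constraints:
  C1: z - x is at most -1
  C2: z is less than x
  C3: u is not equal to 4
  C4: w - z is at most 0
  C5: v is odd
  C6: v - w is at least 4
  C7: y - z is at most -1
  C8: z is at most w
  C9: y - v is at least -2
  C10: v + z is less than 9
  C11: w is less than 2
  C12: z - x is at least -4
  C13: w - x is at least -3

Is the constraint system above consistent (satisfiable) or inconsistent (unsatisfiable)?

Constraints 1, 6, 7, 9, and 13 give z − y ≥ 1, y − v ≥ -2, v − w ≥ 4, w − x ≥ -3, x − z ≥ 1.
Adding all 5 inequalities: the left sides telescope to 0, and the right sides sum to 1 + (-2) + 4 + (-3) + 1 = 1. So 0 ≥ 1, which is false.

Unsatisfiable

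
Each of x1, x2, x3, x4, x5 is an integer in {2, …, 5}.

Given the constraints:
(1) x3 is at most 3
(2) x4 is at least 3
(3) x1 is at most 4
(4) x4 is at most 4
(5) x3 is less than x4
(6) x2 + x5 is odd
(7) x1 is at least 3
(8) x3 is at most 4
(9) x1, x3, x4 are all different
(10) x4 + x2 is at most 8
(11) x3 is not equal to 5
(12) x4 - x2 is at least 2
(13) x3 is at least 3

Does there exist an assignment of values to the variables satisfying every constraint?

Unsatisfiable

Constraints 2, 3, 4, 7, 8, and 13 confine each of x1, x3, x4 to the 2 values {3, 4}.
Constraint 9 requires all 3 of them to be distinct, but only 2 values are available — impossible by the pigeonhole principle.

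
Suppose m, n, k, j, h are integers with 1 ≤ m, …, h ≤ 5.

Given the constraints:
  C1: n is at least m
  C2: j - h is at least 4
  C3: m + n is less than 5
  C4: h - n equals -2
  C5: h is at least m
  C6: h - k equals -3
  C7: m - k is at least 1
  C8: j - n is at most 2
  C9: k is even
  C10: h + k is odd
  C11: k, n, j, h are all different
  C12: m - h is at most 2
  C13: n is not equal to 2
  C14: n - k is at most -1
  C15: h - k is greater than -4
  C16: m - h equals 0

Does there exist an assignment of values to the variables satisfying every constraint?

Unsatisfiable

Constraints 2, 7, 8, 12, and 14 give h − m ≥ -2, m − k ≥ 1, k − n ≥ 1, n − j ≥ -2, j − h ≥ 4.
Adding all 5 inequalities: the left sides telescope to 0, and the right sides sum to (-2) + 1 + 1 + (-2) + 4 = 2. So 0 ≥ 2, which is false.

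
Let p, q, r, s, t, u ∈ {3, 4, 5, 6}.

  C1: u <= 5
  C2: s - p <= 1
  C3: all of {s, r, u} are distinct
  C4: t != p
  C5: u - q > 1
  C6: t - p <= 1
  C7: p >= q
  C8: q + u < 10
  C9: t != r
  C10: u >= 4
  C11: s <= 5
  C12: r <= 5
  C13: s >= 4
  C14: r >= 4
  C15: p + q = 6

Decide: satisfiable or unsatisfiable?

Constraints 1, 10, 11, 12, 13, and 14 confine each of s, r, u to the 2 values {4, 5}.
Constraint 3 requires all 3 of them to be distinct, but only 2 values are available — impossible by the pigeonhole principle.

Unsatisfiable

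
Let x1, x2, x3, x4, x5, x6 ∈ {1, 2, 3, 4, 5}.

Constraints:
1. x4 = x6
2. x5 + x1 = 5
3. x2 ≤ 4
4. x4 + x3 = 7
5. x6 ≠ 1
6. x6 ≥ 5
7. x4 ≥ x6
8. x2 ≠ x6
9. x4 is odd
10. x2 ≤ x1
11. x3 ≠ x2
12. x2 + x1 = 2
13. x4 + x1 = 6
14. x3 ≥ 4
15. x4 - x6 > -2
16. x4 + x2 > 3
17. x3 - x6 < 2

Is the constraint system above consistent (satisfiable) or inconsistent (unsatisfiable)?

From constraints 6 and 7: x4 ≥ x6 ≥ 5. From constraint 14: x3 ≥ 4. Hence x4 + x3 ≥ 9. But constraint 4 requires x4 + x3 = 7, and 7 < 9. Contradiction.

Unsatisfiable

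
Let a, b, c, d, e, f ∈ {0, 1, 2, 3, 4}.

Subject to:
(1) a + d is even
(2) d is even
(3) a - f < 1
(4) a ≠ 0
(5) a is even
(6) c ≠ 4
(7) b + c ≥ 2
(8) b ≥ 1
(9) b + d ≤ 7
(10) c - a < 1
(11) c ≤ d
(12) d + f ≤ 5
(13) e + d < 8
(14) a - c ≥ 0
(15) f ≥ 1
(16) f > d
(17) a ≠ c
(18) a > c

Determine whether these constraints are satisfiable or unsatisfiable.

Satisfiable

Setting (a, b, c, d, e, f) = (2, 2, 0, 2, 3, 3) satisfies everything: constraint 3: a - f = -1; constraint 7: b + c = 2, and the others follow.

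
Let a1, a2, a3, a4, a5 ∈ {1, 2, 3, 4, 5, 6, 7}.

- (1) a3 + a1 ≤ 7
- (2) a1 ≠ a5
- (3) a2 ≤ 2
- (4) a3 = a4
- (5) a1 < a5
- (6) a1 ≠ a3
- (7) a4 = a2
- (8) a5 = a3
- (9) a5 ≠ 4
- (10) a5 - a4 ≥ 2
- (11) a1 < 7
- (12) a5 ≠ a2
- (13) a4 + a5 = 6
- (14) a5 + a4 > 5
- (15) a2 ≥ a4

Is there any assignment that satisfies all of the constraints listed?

Unsatisfiable

From constraints 4, 7, and 8, a5 = a3 = a4 = a2, so a5 = a2. But constraint 12 says a5 ≠ a2. Contradiction.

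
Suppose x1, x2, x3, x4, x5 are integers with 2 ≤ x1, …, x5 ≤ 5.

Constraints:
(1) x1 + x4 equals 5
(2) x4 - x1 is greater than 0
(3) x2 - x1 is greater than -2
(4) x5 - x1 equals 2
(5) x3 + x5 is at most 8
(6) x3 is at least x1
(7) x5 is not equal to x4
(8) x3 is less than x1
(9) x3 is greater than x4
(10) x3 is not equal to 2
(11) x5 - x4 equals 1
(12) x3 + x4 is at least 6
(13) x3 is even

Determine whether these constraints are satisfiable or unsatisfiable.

Constraints 2, 8, and 9 give x4 < x3, x3 < x1, x1 < x4. Chaining: x4 < x3 < x1 < x4, which forces x4 < x4 — impossible.

Unsatisfiable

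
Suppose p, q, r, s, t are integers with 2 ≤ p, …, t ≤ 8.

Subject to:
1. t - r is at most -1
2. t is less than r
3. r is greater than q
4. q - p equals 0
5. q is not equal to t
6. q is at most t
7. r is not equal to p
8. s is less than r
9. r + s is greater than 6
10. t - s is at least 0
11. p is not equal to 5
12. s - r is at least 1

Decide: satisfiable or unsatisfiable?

Constraints 1, 10, and 12 give s − r ≥ 1, r − t ≥ 1, t − s ≥ 0.
Adding all 3 inequalities: the left sides telescope to 0, and the right sides sum to 1 + 1 + 0 = 2. So 0 ≥ 2, which is false.

Unsatisfiable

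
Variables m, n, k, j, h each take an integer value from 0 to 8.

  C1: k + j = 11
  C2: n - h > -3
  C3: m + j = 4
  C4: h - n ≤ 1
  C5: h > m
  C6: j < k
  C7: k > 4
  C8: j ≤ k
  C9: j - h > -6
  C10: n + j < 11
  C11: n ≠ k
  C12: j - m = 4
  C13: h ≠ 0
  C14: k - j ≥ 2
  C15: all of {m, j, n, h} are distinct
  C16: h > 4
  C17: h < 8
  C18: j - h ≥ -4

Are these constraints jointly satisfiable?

Satisfiable

Try m = 0, n = 6, k = 7, j = 4, h = 7.
Check constraint 1: k + j = 11; constraint 2: n - h = -1; constraint 3: m + j = 4. The remaining constraints are straightforward to verify.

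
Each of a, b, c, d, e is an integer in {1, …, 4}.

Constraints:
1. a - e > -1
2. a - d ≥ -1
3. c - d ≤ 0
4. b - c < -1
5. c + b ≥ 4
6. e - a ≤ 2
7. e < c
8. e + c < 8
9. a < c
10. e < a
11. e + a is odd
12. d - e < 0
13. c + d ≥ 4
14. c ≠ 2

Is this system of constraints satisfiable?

Constraints 3, 9, 10, and 12 give a < c, c ≤ d, d < e, e < a. Chaining: a < c ≤ d < e < a, which forces a < a — impossible.

Unsatisfiable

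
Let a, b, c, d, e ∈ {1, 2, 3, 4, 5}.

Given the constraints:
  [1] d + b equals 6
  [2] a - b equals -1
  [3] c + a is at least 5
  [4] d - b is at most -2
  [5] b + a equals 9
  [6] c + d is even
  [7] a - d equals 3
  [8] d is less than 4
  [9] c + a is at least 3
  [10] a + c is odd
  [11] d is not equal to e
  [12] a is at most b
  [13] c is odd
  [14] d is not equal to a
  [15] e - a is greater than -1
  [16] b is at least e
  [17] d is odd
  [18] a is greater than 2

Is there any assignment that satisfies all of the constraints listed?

Satisfiable

One satisfying assignment is a = 4, b = 5, c = 1, d = 1, e = 4.
For the less obvious constraints — constraint 1: d + b = 6; constraint 2: a - b = -1 — and the others hold by inspection.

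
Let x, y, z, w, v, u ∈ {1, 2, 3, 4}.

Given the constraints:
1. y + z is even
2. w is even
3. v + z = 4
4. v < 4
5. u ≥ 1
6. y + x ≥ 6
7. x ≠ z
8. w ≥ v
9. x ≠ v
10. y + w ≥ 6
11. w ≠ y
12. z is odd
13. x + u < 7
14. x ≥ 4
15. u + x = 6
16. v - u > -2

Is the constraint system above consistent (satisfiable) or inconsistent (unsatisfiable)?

Satisfiable

Setting (x, y, z, w, v, u) = (4, 3, 1, 4, 3, 2) satisfies everything: constraint 3: v + z = 4; constraint 6: y + x = 7; constraint 10: y + w = 7, and the others follow.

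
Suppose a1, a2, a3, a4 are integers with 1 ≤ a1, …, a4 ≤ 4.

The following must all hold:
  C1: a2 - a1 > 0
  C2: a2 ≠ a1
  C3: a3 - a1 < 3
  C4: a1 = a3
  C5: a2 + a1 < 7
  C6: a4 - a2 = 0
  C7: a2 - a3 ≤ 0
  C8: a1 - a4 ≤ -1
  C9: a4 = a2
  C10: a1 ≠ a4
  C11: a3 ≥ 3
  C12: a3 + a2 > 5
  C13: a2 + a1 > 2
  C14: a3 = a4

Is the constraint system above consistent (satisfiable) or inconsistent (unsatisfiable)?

Unsatisfiable

From constraints 4 and 14, a1 = a3 = a4, so a1 = a4. But constraint 10 says a1 ≠ a4. Contradiction.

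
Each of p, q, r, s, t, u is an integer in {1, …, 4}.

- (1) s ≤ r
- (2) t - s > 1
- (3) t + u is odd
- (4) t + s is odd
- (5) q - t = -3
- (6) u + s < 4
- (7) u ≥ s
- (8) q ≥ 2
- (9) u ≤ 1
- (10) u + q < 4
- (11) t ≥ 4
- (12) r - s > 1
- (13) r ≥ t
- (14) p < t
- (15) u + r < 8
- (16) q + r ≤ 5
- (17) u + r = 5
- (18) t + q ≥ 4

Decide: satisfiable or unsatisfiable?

Unsatisfiable

From constraint 8: q ≥ 2. From constraints 11 and 13: r ≥ t ≥ 4. Hence q + r ≥ 6. But constraint 16 requires q + r ≤ 5, and 5 < 6. Contradiction.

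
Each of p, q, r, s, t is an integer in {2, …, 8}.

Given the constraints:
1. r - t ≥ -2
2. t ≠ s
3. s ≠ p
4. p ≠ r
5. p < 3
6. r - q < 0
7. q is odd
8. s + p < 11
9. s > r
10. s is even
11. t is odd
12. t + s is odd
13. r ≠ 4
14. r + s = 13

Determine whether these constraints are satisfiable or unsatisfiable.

One satisfying assignment is p = 2, q = 7, r = 5, s = 8, t = 7.
For the less obvious constraints — constraint 1: r - t = -2; constraint 6: r - q = -2 — and the others hold by inspection.

Satisfiable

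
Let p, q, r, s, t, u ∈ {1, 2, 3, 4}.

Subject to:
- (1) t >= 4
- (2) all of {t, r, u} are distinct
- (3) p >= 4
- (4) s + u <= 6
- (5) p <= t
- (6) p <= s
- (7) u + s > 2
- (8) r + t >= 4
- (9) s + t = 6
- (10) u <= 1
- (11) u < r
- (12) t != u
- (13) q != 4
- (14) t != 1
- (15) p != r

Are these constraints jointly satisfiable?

From constraints 3 and 6: s ≥ p ≥ 4. From constraint 1: t ≥ 4. Hence s + t ≥ 8. But constraint 9 requires s + t = 6, and 6 < 8. Contradiction.

Unsatisfiable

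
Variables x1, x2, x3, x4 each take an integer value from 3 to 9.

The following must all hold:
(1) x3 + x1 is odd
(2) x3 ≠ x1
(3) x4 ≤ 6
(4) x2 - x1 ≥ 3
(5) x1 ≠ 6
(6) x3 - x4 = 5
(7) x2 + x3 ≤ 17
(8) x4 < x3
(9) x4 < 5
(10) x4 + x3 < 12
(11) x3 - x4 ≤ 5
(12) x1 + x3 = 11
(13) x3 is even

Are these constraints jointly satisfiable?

Satisfiable

Try x1 = 3, x2 = 6, x3 = 8, x4 = 3.
Check constraint 4: x2 - x1 = 3; constraint 6: x3 - x4 = 5. The remaining constraints are straightforward to verify.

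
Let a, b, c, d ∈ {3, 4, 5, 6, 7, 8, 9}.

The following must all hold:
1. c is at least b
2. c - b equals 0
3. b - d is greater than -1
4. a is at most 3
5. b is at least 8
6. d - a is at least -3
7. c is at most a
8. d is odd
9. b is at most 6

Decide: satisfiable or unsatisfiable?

Unsatisfiable

From constraints 1 and 5: c ≥ b and b ≥ 8, so c ≥ 8. From constraints 4 and 7: c ≤ a and a ≤ 3, so c ≤ 3. But 3 < 8, so no value of c works.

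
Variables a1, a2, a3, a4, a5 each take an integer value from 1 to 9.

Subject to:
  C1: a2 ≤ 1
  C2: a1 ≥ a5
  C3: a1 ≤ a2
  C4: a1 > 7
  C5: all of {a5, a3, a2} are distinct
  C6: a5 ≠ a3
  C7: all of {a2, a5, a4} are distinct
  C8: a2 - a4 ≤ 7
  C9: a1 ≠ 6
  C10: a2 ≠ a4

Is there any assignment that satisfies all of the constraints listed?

From constraint 4: a1 ≥ 8. From constraints 1 and 3: a1 ≤ a2 and a2 ≤ 1, so a1 ≤ 1. But 1 < 8, so no value of a1 works.

Unsatisfiable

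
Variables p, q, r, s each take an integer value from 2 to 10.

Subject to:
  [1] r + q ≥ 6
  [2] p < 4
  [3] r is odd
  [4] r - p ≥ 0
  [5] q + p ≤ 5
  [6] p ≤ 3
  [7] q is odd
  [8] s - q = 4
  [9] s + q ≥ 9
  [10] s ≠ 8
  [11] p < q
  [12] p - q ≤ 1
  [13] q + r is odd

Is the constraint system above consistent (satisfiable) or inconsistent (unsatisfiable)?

Constraint 7 makes q odd and constraint 3 makes r odd, so q + r must be even. Constraint 13 says q + r is odd — contradiction.

Unsatisfiable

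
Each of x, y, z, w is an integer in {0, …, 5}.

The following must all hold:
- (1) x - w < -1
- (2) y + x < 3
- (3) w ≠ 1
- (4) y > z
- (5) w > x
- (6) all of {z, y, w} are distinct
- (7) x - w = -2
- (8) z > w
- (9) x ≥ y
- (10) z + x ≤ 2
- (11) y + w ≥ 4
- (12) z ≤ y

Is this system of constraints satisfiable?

Constraints 4, 5, 8, and 9 give x < w, w < z, z < y, y ≤ x. Chaining: x < w < z < y ≤ x, which forces x < x — impossible.

Unsatisfiable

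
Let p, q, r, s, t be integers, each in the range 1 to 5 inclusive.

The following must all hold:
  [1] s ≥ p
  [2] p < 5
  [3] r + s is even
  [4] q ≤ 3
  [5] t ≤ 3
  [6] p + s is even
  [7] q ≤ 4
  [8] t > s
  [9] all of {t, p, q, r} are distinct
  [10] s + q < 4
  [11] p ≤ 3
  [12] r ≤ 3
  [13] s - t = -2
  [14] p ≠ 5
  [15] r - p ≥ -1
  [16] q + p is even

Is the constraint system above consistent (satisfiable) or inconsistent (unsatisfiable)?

Unsatisfiable

Constraints 4, 5, 11, and 12 confine each of t, p, q, r to the 3 values {1, …, 3} (the domain already gives each ≥ 1).
Constraint 9 requires all 4 of them to be distinct, but only 3 values are available — impossible by the pigeonhole principle.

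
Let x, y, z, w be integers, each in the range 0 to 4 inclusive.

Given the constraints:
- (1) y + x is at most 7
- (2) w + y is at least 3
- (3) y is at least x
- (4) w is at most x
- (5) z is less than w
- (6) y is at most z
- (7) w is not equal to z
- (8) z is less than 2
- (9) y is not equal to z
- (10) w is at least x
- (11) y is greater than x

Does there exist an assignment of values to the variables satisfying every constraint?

Unsatisfiable

Constraints 3, 4, 5, and 6 give z < w, w ≤ x, x ≤ y, y ≤ z. Chaining: z < w ≤ x ≤ y ≤ z, which forces z < z — impossible.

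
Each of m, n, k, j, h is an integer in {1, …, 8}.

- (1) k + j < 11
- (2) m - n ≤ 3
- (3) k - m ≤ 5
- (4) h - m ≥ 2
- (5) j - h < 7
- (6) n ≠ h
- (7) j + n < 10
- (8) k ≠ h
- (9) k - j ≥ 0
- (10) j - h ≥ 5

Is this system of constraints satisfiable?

Constraints 3, 4, 9, and 10 give m − k ≥ -5, k − j ≥ 0, j − h ≥ 5, h − m ≥ 2.
Adding all 4 inequalities: the left sides telescope to 0, and the right sides sum to (-5) + 0 + 5 + 2 = 2. So 0 ≥ 2, which is false.

Unsatisfiable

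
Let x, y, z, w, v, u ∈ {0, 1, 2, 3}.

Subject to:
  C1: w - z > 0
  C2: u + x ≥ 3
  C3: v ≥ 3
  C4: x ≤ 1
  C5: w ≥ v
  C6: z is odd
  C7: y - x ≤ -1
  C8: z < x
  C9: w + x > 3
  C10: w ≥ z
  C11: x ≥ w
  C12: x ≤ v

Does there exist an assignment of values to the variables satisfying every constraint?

From constraints 3 and 5: w ≥ v and v ≥ 3, so w ≥ 3. From constraints 4 and 11: w ≤ x and x ≤ 1, so w ≤ 1. But 1 < 3, so no value of w works.

Unsatisfiable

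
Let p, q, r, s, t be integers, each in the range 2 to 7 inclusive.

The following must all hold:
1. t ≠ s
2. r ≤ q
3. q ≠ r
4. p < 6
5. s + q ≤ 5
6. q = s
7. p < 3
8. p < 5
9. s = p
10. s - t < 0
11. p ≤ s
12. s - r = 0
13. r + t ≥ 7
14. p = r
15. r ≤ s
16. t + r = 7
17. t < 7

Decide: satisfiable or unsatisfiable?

From constraints 6, 9, and 14, q = s = p = r, so q = r. But constraint 3 says q ≠ r. Contradiction.

Unsatisfiable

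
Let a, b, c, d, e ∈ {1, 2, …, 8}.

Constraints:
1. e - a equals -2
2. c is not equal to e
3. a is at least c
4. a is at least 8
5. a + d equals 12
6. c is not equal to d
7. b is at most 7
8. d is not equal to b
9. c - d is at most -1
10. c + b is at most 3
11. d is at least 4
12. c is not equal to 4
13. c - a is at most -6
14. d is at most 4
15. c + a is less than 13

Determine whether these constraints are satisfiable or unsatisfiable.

Satisfiable

Setting (a, b, c, d, e) = (8, 1, 2, 4, 6) satisfies everything: constraint 1: e - a = -2; constraint 5: a + d = 12; constraint 9: c - d = -2, and the others follow.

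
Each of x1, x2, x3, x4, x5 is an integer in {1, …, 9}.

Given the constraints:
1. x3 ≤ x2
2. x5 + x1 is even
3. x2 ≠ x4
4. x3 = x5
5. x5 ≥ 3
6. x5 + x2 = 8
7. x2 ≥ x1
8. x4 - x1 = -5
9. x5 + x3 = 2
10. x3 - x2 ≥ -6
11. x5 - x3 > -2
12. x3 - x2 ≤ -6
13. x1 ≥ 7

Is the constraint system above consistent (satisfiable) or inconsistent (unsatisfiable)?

From constraint 5: x5 ≥ 3. From constraints 7 and 13: x2 ≥ x1 ≥ 7. Hence x5 + x2 ≥ 10. But constraint 6 requires x5 + x2 = 8, and 8 < 10. Contradiction.

Unsatisfiable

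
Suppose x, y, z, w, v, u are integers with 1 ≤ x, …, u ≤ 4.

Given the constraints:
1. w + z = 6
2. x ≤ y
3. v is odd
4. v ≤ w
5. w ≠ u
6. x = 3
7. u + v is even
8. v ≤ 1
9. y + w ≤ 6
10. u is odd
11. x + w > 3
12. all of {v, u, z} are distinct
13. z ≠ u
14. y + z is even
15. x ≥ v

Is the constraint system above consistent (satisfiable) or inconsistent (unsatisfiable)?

The assignment x = 3, y = 4, z = 4, w = 2, v = 1, u = 3 works:
  constraint 1 holds since w + z = 6.
  constraint 9 holds since y + w = 6.
The rest check out directly.

Satisfiable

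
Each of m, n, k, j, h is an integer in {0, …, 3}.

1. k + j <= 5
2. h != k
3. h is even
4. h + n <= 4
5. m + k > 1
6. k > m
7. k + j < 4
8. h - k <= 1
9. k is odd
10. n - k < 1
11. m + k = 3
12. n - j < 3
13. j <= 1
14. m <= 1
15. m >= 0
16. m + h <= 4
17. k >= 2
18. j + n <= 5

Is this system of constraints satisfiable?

Try m = 0, n = 2, k = 3, j = 0, h = 2.
Check constraint 1: k + j = 3; constraint 4: h + n = 4; constraint 5: m + k = 3. The remaining constraints are straightforward to verify.

Satisfiable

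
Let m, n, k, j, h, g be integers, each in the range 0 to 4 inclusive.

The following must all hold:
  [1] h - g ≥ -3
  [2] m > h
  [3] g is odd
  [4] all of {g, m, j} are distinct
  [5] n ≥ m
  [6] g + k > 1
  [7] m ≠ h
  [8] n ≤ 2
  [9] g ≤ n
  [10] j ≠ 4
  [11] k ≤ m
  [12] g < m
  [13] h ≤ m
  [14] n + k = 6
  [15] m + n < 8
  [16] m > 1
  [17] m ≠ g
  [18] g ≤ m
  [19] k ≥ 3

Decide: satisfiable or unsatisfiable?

Unsatisfiable

From constraints 11 and 19: m ≥ k and k ≥ 3, so m ≥ 3. From constraints 5 and 8: m ≤ n and n ≤ 2, so m ≤ 2. But 2 < 3, so no value of m works.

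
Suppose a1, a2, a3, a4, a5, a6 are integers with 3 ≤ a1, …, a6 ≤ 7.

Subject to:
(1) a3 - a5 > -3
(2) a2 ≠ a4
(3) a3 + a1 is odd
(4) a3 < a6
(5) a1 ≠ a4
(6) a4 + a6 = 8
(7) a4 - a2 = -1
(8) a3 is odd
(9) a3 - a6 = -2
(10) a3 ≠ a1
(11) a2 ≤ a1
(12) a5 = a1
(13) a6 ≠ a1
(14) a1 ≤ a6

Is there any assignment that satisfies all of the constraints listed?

Satisfiable

Setting (a1, a2, a3, a4, a5, a6) = (4, 4, 3, 3, 4, 5) satisfies everything: constraint 1: a3 - a5 = -1; constraint 6: a4 + a6 = 8; constraint 7: a4 - a2 = -1, and the others follow.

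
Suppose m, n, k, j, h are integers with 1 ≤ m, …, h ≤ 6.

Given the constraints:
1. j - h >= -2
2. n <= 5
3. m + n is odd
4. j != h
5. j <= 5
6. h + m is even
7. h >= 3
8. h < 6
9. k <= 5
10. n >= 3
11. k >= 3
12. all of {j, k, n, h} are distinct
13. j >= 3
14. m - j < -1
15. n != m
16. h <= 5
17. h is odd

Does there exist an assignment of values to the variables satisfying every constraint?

Constraints 2, 5, 7, 9, 10, 11, 13, and 16 confine each of j, k, n, h to the 3 values {3, …, 5}.
Constraint 12 requires all 4 of them to be distinct, but only 3 values are available — impossible by the pigeonhole principle.

Unsatisfiable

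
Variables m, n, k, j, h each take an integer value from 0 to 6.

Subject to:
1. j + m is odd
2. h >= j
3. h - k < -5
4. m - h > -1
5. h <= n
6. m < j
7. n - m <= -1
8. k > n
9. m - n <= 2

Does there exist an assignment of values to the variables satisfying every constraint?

Unsatisfiable

Constraints 2, 5, 6, and 7 give h ≤ n, n < m, m < j, j ≤ h. Chaining: h ≤ n < m < j ≤ h, which forces h < h — impossible.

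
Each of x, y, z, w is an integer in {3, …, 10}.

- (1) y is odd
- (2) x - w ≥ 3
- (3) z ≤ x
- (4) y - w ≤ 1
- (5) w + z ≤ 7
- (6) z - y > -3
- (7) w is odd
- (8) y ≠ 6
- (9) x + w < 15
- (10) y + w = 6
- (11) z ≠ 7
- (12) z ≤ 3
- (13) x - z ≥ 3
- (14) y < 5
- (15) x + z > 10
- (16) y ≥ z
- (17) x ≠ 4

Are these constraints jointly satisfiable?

Setting (x, y, z, w) = (9, 3, 3, 3) satisfies everything: constraint 2: x - w = 6; constraint 4: y - w = 0, and the others follow.

Satisfiable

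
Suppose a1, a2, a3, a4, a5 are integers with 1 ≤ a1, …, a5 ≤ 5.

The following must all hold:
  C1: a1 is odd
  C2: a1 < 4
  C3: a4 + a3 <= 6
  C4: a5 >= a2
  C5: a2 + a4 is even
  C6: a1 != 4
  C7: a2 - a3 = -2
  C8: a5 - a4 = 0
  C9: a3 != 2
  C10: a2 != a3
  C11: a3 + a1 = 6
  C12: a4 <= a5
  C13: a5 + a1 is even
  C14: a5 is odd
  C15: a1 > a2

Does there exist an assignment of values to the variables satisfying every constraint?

Satisfiable

Setting (a1, a2, a3, a4, a5) = (3, 1, 3, 1, 1) satisfies everything: constraint 3: a4 + a3 = 4; constraint 7: a2 - a3 = -2; constraint 8: a5 - a4 = 0, and the others follow.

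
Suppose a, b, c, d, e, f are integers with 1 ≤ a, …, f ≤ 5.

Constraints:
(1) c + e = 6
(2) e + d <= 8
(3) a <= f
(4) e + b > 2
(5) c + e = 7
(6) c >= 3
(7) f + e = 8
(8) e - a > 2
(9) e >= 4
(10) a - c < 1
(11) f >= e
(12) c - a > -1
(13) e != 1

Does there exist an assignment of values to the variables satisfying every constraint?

Unsatisfiable

From constraint 6: c ≥ 3. From constraint 9: e ≥ 4. Hence c + e ≥ 7. But constraint 1 requires c + e = 6, and 6 < 7. Contradiction.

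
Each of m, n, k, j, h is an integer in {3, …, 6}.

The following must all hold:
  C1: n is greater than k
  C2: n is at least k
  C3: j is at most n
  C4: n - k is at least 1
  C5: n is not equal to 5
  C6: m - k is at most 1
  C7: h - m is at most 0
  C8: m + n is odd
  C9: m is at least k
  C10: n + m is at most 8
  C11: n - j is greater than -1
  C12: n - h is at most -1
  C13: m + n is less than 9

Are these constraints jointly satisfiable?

Unsatisfiable

Constraints 4, 6, 7, and 12 give n − k ≥ 1, k − m ≥ -1, m − h ≥ 0, h − n ≥ 1.
Adding all 4 inequalities: the left sides telescope to 0, and the right sides sum to 1 + (-1) + 0 + 1 = 1. So 0 ≥ 1, which is false.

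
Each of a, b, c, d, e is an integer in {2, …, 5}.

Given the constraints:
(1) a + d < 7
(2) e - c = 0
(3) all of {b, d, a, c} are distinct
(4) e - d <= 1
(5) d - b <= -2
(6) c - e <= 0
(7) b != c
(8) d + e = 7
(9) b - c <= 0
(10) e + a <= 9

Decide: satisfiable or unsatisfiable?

Unsatisfiable

Constraints 4, 5, 6, and 9 give d − e ≥ -1, e − c ≥ 0, c − b ≥ 0, b − d ≥ 2.
Adding all 4 inequalities: the left sides telescope to 0, and the right sides sum to (-1) + 0 + 0 + 2 = 1. So 0 ≥ 1, which is false.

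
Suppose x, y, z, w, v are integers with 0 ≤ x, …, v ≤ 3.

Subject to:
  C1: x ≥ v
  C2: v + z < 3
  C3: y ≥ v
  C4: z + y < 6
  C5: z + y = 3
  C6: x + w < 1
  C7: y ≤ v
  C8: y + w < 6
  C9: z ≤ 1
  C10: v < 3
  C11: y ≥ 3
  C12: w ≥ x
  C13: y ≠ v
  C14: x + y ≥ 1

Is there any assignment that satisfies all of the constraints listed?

From constraints 7 and 11: v ≥ y and y ≥ 3, so v ≥ 3. From constraint 10: v ≤ 2. But 2 < 3, so no value of v works.

Unsatisfiable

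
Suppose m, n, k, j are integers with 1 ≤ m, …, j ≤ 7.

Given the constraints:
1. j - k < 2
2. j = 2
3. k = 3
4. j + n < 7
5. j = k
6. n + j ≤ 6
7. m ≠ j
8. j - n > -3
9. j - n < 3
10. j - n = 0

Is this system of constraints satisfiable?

Unsatisfiable

Constraint 2 fixes j = 2 and constraint 3 fixes k = 3, but constraint 5 requires j = k. Since 2 ≠ 3, contradiction.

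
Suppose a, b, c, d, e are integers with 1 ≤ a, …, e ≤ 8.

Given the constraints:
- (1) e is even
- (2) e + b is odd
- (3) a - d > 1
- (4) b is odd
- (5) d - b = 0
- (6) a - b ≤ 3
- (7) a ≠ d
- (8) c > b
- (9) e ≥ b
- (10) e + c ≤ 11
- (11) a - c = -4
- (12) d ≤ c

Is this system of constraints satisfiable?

Satisfiable

The assignment a = 4, b = 1, c = 8, d = 1, e = 2 works:
  constraint 3 holds since a - d = 3.
  constraint 5 holds since d - b = 0.
The rest check out directly.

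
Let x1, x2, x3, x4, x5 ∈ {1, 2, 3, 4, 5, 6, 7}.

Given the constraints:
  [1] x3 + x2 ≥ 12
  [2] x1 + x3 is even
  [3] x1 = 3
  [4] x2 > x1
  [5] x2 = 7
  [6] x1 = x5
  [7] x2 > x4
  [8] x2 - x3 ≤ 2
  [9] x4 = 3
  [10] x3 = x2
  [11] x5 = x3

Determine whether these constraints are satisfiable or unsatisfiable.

Unsatisfiable

Constraint 3 fixes x1 = 3 and constraint 5 fixes x2 = 7. Constraints 6, 10, and 11 give x1 = x5 = x3 = x2, so x1 = x2. But 3 ≠ 7 — contradiction.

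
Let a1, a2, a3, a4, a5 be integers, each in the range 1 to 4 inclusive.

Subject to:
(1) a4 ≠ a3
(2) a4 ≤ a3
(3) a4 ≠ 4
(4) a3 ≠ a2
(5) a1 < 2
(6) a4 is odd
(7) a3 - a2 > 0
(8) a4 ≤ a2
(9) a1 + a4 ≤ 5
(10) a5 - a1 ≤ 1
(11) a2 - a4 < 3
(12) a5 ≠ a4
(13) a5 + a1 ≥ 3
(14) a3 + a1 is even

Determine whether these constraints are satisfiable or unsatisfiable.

Satisfiable

One satisfying assignment is a1 = 1, a2 = 1, a3 = 3, a4 = 1, a5 = 2.
For the less obvious constraints — constraint 7: a3 - a2 = 2; constraint 9: a1 + a4 = 2 — and the others hold by inspection.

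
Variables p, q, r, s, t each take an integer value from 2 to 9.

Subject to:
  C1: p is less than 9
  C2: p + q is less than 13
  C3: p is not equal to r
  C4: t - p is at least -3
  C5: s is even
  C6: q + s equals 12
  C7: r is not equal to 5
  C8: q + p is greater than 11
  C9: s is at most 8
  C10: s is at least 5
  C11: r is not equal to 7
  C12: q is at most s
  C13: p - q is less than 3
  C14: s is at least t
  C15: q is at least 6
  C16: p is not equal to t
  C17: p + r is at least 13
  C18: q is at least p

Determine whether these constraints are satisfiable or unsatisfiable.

Setting (p, q, r, s, t) = (6, 6, 8, 6, 3) satisfies everything: constraint 2: p + q = 12; constraint 4: t - p = -3; constraint 6: q + s = 12, and the others follow.

Satisfiable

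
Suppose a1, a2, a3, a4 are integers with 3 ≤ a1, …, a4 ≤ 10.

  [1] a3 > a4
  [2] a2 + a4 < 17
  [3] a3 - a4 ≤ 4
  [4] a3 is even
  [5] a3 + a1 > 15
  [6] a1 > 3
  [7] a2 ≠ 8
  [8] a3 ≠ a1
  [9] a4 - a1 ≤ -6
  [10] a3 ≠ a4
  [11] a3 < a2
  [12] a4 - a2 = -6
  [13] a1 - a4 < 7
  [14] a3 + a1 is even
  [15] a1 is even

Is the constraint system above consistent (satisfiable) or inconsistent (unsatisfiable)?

Satisfiable

The assignment a1 = 10, a2 = 10, a3 = 8, a4 = 4 works:
  constraint 2 holds since a2 + a4 = 14.
  constraint 3 holds since a3 - a4 = 4.
The rest check out directly.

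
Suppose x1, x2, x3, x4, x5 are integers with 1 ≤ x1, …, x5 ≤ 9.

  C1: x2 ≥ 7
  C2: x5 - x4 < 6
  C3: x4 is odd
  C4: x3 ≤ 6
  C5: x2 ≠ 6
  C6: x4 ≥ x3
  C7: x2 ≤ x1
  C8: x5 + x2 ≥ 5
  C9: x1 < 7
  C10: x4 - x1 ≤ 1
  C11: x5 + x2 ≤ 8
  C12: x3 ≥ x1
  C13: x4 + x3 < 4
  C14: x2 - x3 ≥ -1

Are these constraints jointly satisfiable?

From constraints 1 and 7: x1 ≥ x2 and x2 ≥ 7, so x1 ≥ 7. From constraints 4 and 12: x1 ≤ x3 and x3 ≤ 6, so x1 ≤ 6. But 6 < 7, so no value of x1 works.

Unsatisfiable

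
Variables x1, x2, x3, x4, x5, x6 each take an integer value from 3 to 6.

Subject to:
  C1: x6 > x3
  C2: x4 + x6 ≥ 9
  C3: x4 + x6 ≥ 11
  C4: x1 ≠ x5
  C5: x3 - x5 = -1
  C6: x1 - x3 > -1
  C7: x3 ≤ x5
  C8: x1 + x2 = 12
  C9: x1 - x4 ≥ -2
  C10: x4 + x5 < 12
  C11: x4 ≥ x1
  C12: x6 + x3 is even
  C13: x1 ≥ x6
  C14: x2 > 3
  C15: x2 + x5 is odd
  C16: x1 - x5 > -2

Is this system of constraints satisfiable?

Satisfiable

Take x1 = 6, x2 = 6, x3 = 4, x4 = 6, x5 = 5, x6 = 6. Then constraint 2: x4 + x6 = 12; constraint 3: x4 + x6 = 12, and every other listed constraint is also met.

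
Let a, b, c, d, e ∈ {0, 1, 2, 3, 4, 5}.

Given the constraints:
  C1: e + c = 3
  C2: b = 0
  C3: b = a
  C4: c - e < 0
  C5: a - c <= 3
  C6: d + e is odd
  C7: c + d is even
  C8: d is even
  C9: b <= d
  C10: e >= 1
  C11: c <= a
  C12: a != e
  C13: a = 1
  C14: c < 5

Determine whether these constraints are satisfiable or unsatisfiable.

Constraint 2 fixes b = 0 and constraint 13 fixes a = 1, but constraint 3 requires b = a. Since 0 ≠ 1, contradiction.

Unsatisfiable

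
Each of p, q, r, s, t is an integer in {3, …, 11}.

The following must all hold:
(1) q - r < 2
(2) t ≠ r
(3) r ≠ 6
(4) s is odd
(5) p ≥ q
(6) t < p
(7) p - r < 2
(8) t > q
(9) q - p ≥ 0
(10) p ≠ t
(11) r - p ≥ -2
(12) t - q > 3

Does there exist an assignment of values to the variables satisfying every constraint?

Constraints 6, 8, and 9 give t < p, p ≤ q, q < t. Chaining: t < p ≤ q < t, which forces t < t — impossible.

Unsatisfiable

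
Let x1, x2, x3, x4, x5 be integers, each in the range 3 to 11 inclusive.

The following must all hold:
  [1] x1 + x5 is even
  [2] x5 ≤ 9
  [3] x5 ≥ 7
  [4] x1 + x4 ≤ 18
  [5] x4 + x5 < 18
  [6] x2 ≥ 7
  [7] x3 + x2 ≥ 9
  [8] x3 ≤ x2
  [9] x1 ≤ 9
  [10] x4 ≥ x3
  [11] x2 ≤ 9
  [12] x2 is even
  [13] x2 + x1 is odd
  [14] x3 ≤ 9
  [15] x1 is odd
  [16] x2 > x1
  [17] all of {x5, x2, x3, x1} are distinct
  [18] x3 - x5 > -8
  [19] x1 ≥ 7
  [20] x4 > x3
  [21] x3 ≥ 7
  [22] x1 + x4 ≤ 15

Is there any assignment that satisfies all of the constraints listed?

Unsatisfiable

Constraints 2, 3, 6, 9, 11, 14, 19, and 21 confine each of x5, x2, x3, x1 to the 3 values {7, …, 9}.
Constraint 17 requires all 4 of them to be distinct, but only 3 values are available — impossible by the pigeonhole principle.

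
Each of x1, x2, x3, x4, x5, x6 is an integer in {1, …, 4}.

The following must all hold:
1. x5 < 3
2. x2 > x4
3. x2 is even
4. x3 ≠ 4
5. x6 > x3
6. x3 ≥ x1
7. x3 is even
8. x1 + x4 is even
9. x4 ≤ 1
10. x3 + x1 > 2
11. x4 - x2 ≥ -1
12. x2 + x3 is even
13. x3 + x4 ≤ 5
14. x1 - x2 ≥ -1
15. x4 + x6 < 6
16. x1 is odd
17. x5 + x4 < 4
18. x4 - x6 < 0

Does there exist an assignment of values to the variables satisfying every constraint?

Setting (x1, x2, x3, x4, x5, x6) = (1, 2, 2, 1, 2, 4) satisfies everything: constraint 10: x3 + x1 = 3; constraint 11: x4 - x2 = -1, and the others follow.

Satisfiable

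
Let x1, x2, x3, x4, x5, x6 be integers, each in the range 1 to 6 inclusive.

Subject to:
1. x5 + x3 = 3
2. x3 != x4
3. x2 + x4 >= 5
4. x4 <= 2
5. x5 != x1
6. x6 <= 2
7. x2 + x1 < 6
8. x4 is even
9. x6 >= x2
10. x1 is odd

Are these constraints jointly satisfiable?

Unsatisfiable

From constraints 6 and 9: x2 ≤ x6 ≤ 2. From constraint 4: x4 ≤ 2. Hence x2 + x4 ≤ 4. But constraint 3 requires x2 + x4 ≥ 5, and 5 > 4. Contradiction.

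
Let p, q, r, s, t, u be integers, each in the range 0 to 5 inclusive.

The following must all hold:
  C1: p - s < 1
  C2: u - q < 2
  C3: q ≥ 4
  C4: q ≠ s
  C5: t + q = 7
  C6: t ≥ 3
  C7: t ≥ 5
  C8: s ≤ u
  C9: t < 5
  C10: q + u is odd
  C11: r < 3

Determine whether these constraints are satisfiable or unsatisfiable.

Unsatisfiable

From constraint 7: t ≥ 5. From constraint 3: q ≥ 4. Hence t + q ≥ 9. But constraint 5 requires t + q = 7, and 7 < 9. Contradiction.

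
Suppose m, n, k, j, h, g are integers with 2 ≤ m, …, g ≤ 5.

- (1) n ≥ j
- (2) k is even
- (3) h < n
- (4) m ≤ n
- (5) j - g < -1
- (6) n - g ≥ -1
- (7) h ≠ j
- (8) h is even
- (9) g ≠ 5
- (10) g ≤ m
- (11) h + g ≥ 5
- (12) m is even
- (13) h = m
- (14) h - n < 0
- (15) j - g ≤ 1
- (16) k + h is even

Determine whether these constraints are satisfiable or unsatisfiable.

The assignment m = 4, n = 5, k = 2, j = 2, h = 4, g = 4 works:
  constraint 5 holds since j - g = -2.
  constraint 6 holds since n - g = 1.
The rest check out directly.

Satisfiable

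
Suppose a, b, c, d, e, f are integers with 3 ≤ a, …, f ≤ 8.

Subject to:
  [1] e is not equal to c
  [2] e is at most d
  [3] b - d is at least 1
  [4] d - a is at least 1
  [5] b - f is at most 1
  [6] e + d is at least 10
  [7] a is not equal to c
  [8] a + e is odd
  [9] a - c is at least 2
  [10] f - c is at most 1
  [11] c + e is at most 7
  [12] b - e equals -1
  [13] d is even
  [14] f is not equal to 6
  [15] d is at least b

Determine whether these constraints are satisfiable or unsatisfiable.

Constraints 3, 4, 5, 9, and 10 give b − d ≥ 1, d − a ≥ 1, a − c ≥ 2, c − f ≥ -1, f − b ≥ -1.
Adding all 5 inequalities: the left sides telescope to 0, and the right sides sum to 1 + 1 + 2 + (-1) + (-1) = 2. So 0 ≥ 2, which is false.

Unsatisfiable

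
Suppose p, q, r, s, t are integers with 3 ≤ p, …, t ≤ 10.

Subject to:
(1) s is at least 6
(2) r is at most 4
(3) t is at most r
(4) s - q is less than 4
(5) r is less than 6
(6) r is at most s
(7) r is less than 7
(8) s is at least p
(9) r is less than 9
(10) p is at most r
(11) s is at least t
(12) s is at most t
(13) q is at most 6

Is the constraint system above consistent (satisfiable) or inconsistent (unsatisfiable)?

From constraints 1 and 12: t ≥ s and s ≥ 6, so t ≥ 6. From constraints 2 and 3: t ≤ r and r ≤ 4, so t ≤ 4. But 4 < 6, so no value of t works.

Unsatisfiable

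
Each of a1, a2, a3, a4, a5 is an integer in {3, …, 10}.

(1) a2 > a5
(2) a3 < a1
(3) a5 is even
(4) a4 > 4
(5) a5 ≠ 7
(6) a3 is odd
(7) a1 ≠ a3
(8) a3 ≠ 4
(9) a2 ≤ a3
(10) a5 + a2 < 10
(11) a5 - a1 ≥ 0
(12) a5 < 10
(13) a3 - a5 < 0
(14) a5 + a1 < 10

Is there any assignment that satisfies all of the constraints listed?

Constraints 1, 2, 9, and 11 give a5 < a2, a2 ≤ a3, a3 < a1, a1 ≤ a5. Chaining: a5 < a2 ≤ a3 < a1 ≤ a5, which forces a5 < a5 — impossible.

Unsatisfiable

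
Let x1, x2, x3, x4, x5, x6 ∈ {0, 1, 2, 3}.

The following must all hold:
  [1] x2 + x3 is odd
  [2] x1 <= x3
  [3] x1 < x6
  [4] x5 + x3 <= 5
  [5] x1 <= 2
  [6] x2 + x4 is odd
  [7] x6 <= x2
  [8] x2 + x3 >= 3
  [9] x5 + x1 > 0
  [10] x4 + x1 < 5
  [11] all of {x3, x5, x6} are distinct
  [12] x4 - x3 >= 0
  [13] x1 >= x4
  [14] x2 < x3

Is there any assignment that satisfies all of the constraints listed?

Constraints 3, 7, 12, 13, and 14 give x4 ≤ x1, x1 < x6, x6 ≤ x2, x2 < x3, x3 ≤ x4. Chaining: x4 ≤ x1 < x6 ≤ x2 < x3 ≤ x4, which forces x4 < x4 — impossible.

Unsatisfiable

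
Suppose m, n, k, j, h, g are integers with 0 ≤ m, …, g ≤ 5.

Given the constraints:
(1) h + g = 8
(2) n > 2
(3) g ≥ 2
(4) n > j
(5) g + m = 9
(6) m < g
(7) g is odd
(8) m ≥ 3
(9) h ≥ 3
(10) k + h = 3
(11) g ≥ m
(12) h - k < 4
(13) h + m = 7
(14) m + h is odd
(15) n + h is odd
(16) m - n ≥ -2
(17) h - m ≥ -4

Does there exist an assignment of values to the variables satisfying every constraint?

Satisfiable

Try m = 4, n = 4, k = 0, j = 0, h = 3, g = 5.
Check constraint 1: h + g = 8; constraint 5: g + m = 9. The remaining constraints are straightforward to verify.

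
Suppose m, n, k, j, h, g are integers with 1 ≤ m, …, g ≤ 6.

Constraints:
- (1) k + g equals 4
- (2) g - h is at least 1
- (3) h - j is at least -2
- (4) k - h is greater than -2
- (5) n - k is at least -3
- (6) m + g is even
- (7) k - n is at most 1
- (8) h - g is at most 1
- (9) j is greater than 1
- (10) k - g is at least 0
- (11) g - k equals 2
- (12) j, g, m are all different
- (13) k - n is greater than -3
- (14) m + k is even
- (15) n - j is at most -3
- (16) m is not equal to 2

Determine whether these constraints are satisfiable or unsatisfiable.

Constraints 2, 3, 7, 10, and 15 give h − j ≥ -2, j − n ≥ 3, n − k ≥ -1, k − g ≥ 0, g − h ≥ 1.
Adding all 5 inequalities: the left sides telescope to 0, and the right sides sum to (-2) + 3 + (-1) + 0 + 1 = 1. So 0 ≥ 1, which is false.

Unsatisfiable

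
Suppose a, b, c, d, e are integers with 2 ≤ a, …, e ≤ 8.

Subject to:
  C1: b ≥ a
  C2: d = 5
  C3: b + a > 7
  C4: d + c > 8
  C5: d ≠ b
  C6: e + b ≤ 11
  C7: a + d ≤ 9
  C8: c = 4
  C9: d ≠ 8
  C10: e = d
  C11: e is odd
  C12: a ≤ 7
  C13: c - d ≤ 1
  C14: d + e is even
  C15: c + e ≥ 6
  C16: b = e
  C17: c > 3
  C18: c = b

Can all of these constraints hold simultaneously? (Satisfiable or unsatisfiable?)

Unsatisfiable

Constraint 8 fixes c = 4 and constraint 2 fixes d = 5. Constraints 10, 16, and 18 give c = b = e = d, so c = d. But 4 ≠ 5 — contradiction.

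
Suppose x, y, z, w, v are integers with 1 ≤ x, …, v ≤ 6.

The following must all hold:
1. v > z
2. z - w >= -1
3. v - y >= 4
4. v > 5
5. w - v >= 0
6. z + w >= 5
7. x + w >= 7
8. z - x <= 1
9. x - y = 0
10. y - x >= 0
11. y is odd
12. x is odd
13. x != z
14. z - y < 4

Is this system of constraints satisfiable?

Unsatisfiable

Constraints 2, 3, 5, 8, and 10 give v − y ≥ 4, y − x ≥ 0, x − z ≥ -1, z − w ≥ -1, w − v ≥ 0.
Adding all 5 inequalities: the left sides telescope to 0, and the right sides sum to 4 + 0 + (-1) + (-1) + 0 = 2. So 0 ≥ 2, which is false.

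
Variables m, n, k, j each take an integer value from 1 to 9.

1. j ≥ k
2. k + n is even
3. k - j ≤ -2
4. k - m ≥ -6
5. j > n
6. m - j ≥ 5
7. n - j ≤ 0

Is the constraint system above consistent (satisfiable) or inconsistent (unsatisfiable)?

Unsatisfiable

Constraints 3, 4, and 6 give j − k ≥ 2, k − m ≥ -6, m − j ≥ 5.
Adding all 3 inequalities: the left sides telescope to 0, and the right sides sum to 2 + (-6) + 5 = 1. So 0 ≥ 1, which is false.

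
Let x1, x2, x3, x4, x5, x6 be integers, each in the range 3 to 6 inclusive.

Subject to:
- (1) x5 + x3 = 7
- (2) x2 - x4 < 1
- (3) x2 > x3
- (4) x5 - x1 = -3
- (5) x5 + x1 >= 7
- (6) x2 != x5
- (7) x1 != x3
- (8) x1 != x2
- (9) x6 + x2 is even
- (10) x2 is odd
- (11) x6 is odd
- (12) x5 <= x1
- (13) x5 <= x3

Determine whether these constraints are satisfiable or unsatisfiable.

Take x1 = 6, x2 = 5, x3 = 4, x4 = 5, x5 = 3, x6 = 5. Then constraint 1: x5 + x3 = 7; constraint 2: x2 - x4 = 0; constraint 4: x5 - x1 = -3, and every other listed constraint is also met.

Satisfiable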